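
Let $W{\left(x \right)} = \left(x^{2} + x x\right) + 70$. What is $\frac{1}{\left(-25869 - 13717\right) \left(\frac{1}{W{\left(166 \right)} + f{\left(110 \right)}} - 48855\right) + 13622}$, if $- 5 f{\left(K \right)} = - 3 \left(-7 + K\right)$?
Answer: $\frac{276219}{534204135049858} \approx 5.1707 \cdot 10^{-10}$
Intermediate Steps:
$f{\left(K \right)} = - \frac{21}{5} + \frac{3 K}{5}$ ($f{\left(K \right)} = - \frac{\left(-3\right) \left(-7 + K\right)}{5} = - \frac{21 - 3 K}{5} = - \frac{21}{5} + \frac{3 K}{5}$)
$W{\left(x \right)} = 70 + 2 x^{2}$ ($W{\left(x \right)} = \left(x^{2} + x^{2}\right) + 70 = 2 x^{2} + 70 = 70 + 2 x^{2}$)
$\frac{1}{\left(-25869 - 13717\right) \left(\frac{1}{W{\left(166 \right)} + f{\left(110 \right)}} - 48855\right) + 13622} = \frac{1}{\left(-25869 - 13717\right) \left(\frac{1}{\left(70 + 2 \cdot 166^{2}\right) + \left(- \frac{21}{5} + \frac{3}{5} \cdot 110\right)} - 48855\right) + 13622} = \frac{1}{- 39586 \left(\frac{1}{\left(70 + 2 \cdot 27556\right) + \left(- \frac{21}{5} + 66\right)} - 48855\right) + 13622} = \frac{1}{- 39586 \left(\frac{1}{\left(70 + 55112\right) + \frac{309}{5}} - 48855\right) + 13622} = \frac{1}{- 39586 \left(\frac{1}{55182 + \frac{309}{5}} - 48855\right) + 13622} = \frac{1}{- 39586 \left(\frac{1}{\frac{276219}{5}} - 48855\right) + 13622} = \frac{1}{- 39586 \left(\frac{5}{276219} - 48855\right) + 13622} = \frac{1}{\left(-39586\right) \left(- \frac{13494679240}{276219}\right) + 13622} = \frac{1}{\frac{534200372394640}{276219} + 13622} = \frac{1}{\frac{534204135049858}{276219}} = \frac{276219}{534204135049858}$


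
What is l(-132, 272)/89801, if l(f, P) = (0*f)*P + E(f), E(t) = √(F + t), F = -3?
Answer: 3*I*√15/89801 ≈ 0.00012939*I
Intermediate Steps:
E(t) = √(-3 + t)
l(f, P) = √(-3 + f) (l(f, P) = (0*f)*P + √(-3 + f) = 0*P + √(-3 + f) = 0 + √(-3 + f) = √(-3 + f))
l(-132, 272)/89801 = √(-3 - 132)/89801 = √(-135)*(1/89801) = (3*I*√15)*(1/89801) = 3*I*√15/89801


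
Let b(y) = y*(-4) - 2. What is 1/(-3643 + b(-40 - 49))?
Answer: -1/3289 ≈ -0.00030404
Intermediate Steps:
b(y) = -2 - 4*y (b(y) = -4*y - 2 = -2 - 4*y)
1/(-3643 + b(-40 - 49)) = 1/(-3643 + (-2 - 4*(-40 - 49))) = 1/(-3643 + (-2 - 4*(-89))) = 1/(-3643 + (-2 + 356)) = 1/(-3643 + 354) = 1/(-3289) = -1/3289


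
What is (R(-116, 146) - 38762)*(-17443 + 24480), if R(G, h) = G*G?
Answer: -178078322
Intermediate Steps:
R(G, h) = G**2
(R(-116, 146) - 38762)*(-17443 + 24480) = ((-116)**2 - 38762)*(-17443 + 24480) = (13456 - 38762)*7037 = -25306*7037 = -178078322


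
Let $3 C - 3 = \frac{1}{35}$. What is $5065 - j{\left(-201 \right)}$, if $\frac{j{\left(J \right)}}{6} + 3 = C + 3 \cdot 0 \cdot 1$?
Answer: $\frac{177693}{35} \approx 5076.9$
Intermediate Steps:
$C = \frac{106}{105}$ ($C = 1 + \frac{1}{3 \cdot 35} = 1 + \frac{1}{3} \cdot \frac{1}{35} = 1 + \frac{1}{105} = \frac{106}{105} \approx 1.0095$)
$j{\left(J \right)} = - \frac{418}{35}$ ($j{\left(J \right)} = -18 + 6 \left(\frac{106}{105} + 3 \cdot 0 \cdot 1\right) = -18 + 6 \left(\frac{106}{105} + 0 \cdot 1\right) = -18 + 6 \left(\frac{106}{105} + 0\right) = -18 + 6 \cdot \frac{106}{105} = -18 + \frac{212}{35} = - \frac{418}{35}$)
$5065 - j{\left(-201 \right)} = 5065 - - \frac{418}{35} = 5065 + \frac{418}{35} = \frac{177693}{35}$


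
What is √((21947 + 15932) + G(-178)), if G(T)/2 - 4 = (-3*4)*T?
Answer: √42159 ≈ 205.33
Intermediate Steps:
G(T) = 8 - 24*T (G(T) = 8 + 2*((-3*4)*T) = 8 + 2*(-12*T) = 8 - 24*T)
√((21947 + 15932) + G(-178)) = √((21947 + 15932) + (8 - 24*(-178))) = √(37879 + (8 + 4272)) = √(37879 + 4280) = √42159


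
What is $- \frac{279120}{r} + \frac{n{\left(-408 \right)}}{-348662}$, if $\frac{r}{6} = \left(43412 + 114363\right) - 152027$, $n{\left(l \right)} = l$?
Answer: $- \frac{2027176382}{250513647} \approx -8.0921$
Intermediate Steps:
$r = 34488$ ($r = 6 \left(\left(43412 + 114363\right) - 152027\right) = 6 \left(157775 - 152027\right) = 6 \cdot 5748 = 34488$)
$- \frac{279120}{r} + \frac{n{\left(-408 \right)}}{-348662} = - \frac{279120}{34488} - \frac{408}{-348662} = \left(-279120\right) \frac{1}{34488} - - \frac{204}{174331} = - \frac{11630}{1437} + \frac{204}{174331} = - \frac{2027176382}{250513647}$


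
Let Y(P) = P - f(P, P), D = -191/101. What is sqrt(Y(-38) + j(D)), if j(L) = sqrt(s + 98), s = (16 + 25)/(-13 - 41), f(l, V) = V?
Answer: 126024**(1/4)/6 ≈ 3.1402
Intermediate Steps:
D = -191/101 (D = -191*1/101 = -191/101 ≈ -1.8911)
s = -41/54 (s = 41/(-54) = 41*(-1/54) = -41/54 ≈ -0.75926)
Y(P) = 0 (Y(P) = P - P = 0)
j(L) = sqrt(31506)/18 (j(L) = sqrt(-41/54 + 98) = sqrt(5251/54) = sqrt(31506)/18)
sqrt(Y(-38) + j(D)) = sqrt(0 + sqrt(31506)/18) = sqrt(sqrt(31506)/18) = 2**(3/4)*15753**(1/4)/6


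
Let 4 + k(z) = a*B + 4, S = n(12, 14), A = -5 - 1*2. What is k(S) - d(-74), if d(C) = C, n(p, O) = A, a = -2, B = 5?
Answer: 64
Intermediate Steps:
A = -7 (A = -5 - 2 = -7)
n(p, O) = -7
S = -7
k(z) = -10 (k(z) = -4 + (-2*5 + 4) = -4 + (-10 + 4) = -4 - 6 = -10)
k(S) - d(-74) = -10 - 1*(-74) = -10 + 74 = 64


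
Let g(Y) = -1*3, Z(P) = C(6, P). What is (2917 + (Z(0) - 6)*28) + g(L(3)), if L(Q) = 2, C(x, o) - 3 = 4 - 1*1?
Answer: 2914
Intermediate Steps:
C(x, o) = 6 (C(x, o) = 3 + (4 - 1*1) = 3 + (4 - 1) = 3 + 3 = 6)
Z(P) = 6
g(Y) = -3
(2917 + (Z(0) - 6)*28) + g(L(3)) = (2917 + (6 - 6)*28) - 3 = (2917 + 0*28) - 3 = (2917 + 0) - 3 = 2917 - 3 = 2914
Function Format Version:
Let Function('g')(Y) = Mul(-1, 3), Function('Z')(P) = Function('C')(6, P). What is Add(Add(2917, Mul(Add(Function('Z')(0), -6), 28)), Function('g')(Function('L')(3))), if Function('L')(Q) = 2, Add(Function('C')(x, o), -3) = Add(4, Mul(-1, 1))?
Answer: 2914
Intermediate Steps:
Function('C')(x, o) = 6 (Function('C')(x, o) = Add(3, Add(4, Mul(-1, 1))) = Add(3, Add(4, -1)) = Add(3, 3) = 6)
Function('Z')(P) = 6
Function('g')(Y) = -3
Add(Add(2917, Mul(Add(Function('Z')(0), -6), 28)), Function('g')(Function('L')(3))) = Add(Add(2917, Mul(Add(6, -6), 28)), -3) = Add(Add(2917, Mul(0, 28)), -3) = Add(Add(2917, 0), -3) = Add(2917, -3) = 2914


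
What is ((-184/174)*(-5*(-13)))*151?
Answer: -902980/87 ≈ -10379.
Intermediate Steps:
((-184/174)*(-5*(-13)))*151 = (-184*1/174*65)*151 = -92/87*65*151 = -5980/87*151 = -902980/87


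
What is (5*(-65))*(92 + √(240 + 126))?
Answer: -29900 - 325*√366 ≈ -36118.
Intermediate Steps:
(5*(-65))*(92 + √(240 + 126)) = -325*(92 + √366) = -29900 - 325*√366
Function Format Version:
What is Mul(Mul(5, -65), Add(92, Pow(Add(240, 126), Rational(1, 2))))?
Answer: Add(-29900, Mul(-325, Pow(366, Rational(1, 2)))) ≈ -36118.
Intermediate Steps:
Mul(Mul(5, -65), Add(92, Pow(Add(240, 126), Rational(1, 2)))) = Mul(-325, Add(92, Pow(366, Rational(1, 2)))) = Add(-29900, Mul(-325, Pow(366, Rational(1, 2))))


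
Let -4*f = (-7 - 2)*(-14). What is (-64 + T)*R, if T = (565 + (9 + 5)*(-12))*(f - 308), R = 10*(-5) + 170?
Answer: -16181460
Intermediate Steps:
f = -63/2 (f = -(-7 - 2)*(-14)/4 = -(-9)*(-14)/4 = -¼*126 = -63/2 ≈ -31.500)
R = 120 (R = -50 + 170 = 120)
T = -269563/2 (T = (565 + (9 + 5)*(-12))*(-63/2 - 308) = (565 + 14*(-12))*(-679/2) = (565 - 168)*(-679/2) = 397*(-679/2) = -269563/2 ≈ -1.3478e+5)
(-64 + T)*R = (-64 - 269563/2)*120 = -269691/2*120 = -16181460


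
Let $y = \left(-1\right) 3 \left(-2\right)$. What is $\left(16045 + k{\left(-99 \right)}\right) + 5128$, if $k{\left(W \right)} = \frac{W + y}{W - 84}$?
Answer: $\frac{1291584}{61} \approx 21174.0$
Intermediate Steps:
$y = 6$ ($y = \left(-3\right) \left(-2\right) = 6$)
$k{\left(W \right)} = \frac{6 + W}{-84 + W}$ ($k{\left(W \right)} = \frac{W + 6}{W - 84} = \frac{6 + W}{-84 + W}$)
$\left(16045 + k{\left(-99 \right)}\right) + 5128 = \left(16045 + \frac{6 - 99}{-84 - 99}\right) + 5128 = \left(16045 + \frac{1}{-183} \left(-93\right)\right) + 5128 = \left(16045 - - \frac{31}{61}\right) + 5128 = \left(16045 + \frac{31}{61}\right) + 5128 = \frac{978776}{61} + 5128 = \frac{1291584}{61}$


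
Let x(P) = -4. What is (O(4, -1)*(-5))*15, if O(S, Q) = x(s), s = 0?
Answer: 300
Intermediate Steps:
O(S, Q) = -4
(O(4, -1)*(-5))*15 = -4*(-5)*15 = 20*15 = 300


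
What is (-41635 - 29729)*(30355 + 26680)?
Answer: -4070245740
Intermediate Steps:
(-41635 - 29729)*(30355 + 26680) = -71364*57035 = -4070245740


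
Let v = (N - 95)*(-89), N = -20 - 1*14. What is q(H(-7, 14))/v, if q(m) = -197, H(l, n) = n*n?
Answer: -197/11481 ≈ -0.017159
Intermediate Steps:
H(l, n) = n²
N = -34 (N = -20 - 14 = -34)
v = 11481 (v = (-34 - 95)*(-89) = -129*(-89) = 11481)
q(H(-7, 14))/v = -197/11481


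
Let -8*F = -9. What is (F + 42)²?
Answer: 119025/64 ≈ 1859.8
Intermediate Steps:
F = 9/8 (F = -⅛*(-9) = 9/8 ≈ 1.1250)
(F + 42)² = (9/8 + 42)² = (345/8)² = 119025/64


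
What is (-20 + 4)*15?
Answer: -240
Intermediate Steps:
(-20 + 4)*15 = -16*15 = -240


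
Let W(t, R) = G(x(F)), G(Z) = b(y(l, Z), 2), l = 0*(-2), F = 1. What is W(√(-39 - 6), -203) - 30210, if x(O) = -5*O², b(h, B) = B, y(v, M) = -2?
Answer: -30208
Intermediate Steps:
l = 0
G(Z) = 2
W(t, R) = 2
W(√(-39 - 6), -203) - 30210 = 2 - 30210 = -30208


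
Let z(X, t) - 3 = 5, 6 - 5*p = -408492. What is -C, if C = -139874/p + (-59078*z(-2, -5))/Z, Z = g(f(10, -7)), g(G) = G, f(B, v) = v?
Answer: -937189627/13881 ≈ -67516.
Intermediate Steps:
p = 408498/5 (p = 6/5 - 1/5*(-408492) = 6/5 + 408492/5 = 408498/5 ≈ 81700.)
z(X, t) = 8 (z(X, t) = 3 + 5 = 8)
Z = -7
C = 937189627/13881 (C = -139874/408498/5 - 59078*8/(-7) = -139874*5/408498 - 472624*(-1/7) = -3395/1983 + 472624/7 = 937189627/13881 ≈ 67516.)
-C = -1*937189627/13881 = -937189627/13881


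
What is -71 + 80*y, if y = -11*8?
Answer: -7111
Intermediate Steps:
y = -88
-71 + 80*y = -71 + 80*(-88) = -71 - 7040 = -7111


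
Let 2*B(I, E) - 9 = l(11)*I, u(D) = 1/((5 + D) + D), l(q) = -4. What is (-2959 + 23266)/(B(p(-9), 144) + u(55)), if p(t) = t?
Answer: 4670610/5177 ≈ 902.18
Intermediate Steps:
u(D) = 1/(5 + 2*D)
B(I, E) = 9/2 - 2*I (B(I, E) = 9/2 + (-4*I)/2 = 9/2 - 2*I)
(-2959 + 23266)/(B(p(-9), 144) + u(55)) = (-2959 + 23266)/((9/2 - 2*(-9)) + 1/(5 + 2*55)) = 20307/((9/2 + 18) + 1/(5 + 110)) = 20307/(45/2 + 1/115) = 20307/(5177/230) = 20307*(230/5177) = 4670610/5177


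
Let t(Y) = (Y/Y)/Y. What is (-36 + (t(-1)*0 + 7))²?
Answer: 841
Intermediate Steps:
t(Y) = 1/Y
(-36 + (t(-1)*0 + 7))² = (-36 + (0/(-1) + 7))² = (-36 + (-1*0 + 7))² = (-36 + (0 + 7))² = (-36 + 7)² = (-29)² = 841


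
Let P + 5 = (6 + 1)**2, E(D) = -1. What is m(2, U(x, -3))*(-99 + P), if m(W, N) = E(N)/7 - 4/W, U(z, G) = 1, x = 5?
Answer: 825/7 ≈ 117.86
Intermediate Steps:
P = 44 (P = -5 + (6 + 1)**2 = -5 + 7**2 = -5 + 49 = 44)
m(W, N) = -1/7 - 4/W
m(2, U(x, -3))*(-99 + P) = ((1/7)*(-28 - 1*2)/2)*(-99 + 44) = ((1/7)*(1/2)*(-28 - 2))*(-55) = ((1/7)*(1/2)*(-30))*(-55) = -15/7*(-55) = 825/7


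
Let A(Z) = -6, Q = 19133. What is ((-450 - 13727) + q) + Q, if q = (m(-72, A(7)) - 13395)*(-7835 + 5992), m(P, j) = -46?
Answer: 24776719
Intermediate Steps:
q = 24771763 (q = (-46 - 13395)*(-7835 + 5992) = -13441*(-1843) = 24771763)
((-450 - 13727) + q) + Q = ((-450 - 13727) + 24771763) + 19133 = (-14177 + 24771763) + 19133 = 24757586 + 19133 = 24776719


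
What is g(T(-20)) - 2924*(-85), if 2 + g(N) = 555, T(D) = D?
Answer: 249093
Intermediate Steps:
g(N) = 553 (g(N) = -2 + 555 = 553)
g(T(-20)) - 2924*(-85) = 553 - 2924*(-85) = 553 - 1*(-248540) = 553 + 248540 = 249093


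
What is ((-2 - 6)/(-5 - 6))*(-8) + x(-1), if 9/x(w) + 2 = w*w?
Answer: -163/11 ≈ -14.818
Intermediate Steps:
x(w) = 9/(-2 + w**2) (x(w) = 9/(-2 + w*w) = 9/(-2 + w**2))
((-2 - 6)/(-5 - 6))*(-8) + x(-1) = ((-2 - 6)/(-5 - 6))*(-8) + 9/(-2 + (-1)**2) = -8/(-11)*(-8) + 9/(-2 + 1) = -8*(-1/11)*(-8) + 9/(-1) = (8/11)*(-8) + 9*(-1) = -64/11 - 9 = -163/11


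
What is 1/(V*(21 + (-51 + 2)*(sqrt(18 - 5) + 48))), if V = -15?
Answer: 111/3858820 - sqrt(13)/1653780 ≈ 2.6585e-5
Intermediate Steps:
1/(V*(21 + (-51 + 2)*(sqrt(18 - 5) + 48))) = 1/(-15*(21 + (-51 + 2)*(sqrt(18 - 5) + 48))) = 1/(-15*(21 - 49*(sqrt(13) + 48))) = 1/(-15*(21 - 49*(48 + sqrt(13)))) = 1/(-15*(21 + (-2352 - 49*sqrt(13)))) = 1/(-15*(-2331 - 49*sqrt(13))) = 1/(34965 + 735*sqrt(13))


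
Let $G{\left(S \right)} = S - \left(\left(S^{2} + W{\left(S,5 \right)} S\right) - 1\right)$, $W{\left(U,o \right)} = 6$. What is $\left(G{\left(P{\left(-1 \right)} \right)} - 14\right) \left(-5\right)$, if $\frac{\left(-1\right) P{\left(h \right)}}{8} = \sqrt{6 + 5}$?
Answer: $3585 - 200 \sqrt{11} \approx 2921.7$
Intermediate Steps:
$P{\left(h \right)} = - 8 \sqrt{11}$ ($P{\left(h \right)} = - 8 \sqrt{6 + 5} = - 8 \sqrt{11}$)
$G{\left(S \right)} = 1 - S^{2} - 5 S$ ($G{\left(S \right)} = S - \left(\left(S^{2} + 6 S\right) - 1\right) = S - \left(-1 + S^{2} + 6 S\right) = 1 - S^{2} - 5 S$)
$\left(G{\left(P{\left(-1 \right)} \right)} - 14\right) \left(-5\right) = \left(\left(1 - \left(- 8 \sqrt{11}\right)^{2} - 5 \left(- 8 \sqrt{11}\right)\right) - 14\right) \left(-5\right) = \left(\left(1 - 704 + 40 \sqrt{11}\right) - 14\right) \left(-5\right) = \left(\left(-703 + 40 \sqrt{11}\right) - 14\right) \left(-5\right) = \left(-717 + 40 \sqrt{11}\right) \left(-5\right) = 3585 - 200 \sqrt{11}$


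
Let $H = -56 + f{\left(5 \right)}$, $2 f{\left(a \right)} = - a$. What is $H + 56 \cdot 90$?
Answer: $\frac{9963}{2} \approx 4981.5$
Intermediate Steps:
$f{\left(a \right)} = - \frac{a}{2}$ ($f{\left(a \right)} = \frac{\left(-1\right) a}{2} = - \frac{a}{2}$)
$H = - \frac{117}{2}$ ($H = -56 - \frac{5}{2} = - \frac{117}{2} \approx -58.5$)
$H + 56 \cdot 90 = - \frac{117}{2} + 56 \cdot 90 = - \frac{117}{2} + 5040 = \frac{9963}{2}$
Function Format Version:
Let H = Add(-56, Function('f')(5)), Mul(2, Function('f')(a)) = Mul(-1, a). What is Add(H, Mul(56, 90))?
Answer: Rational(9963, 2) ≈ 4981.5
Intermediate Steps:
Function('f')(a) = Mul(Rational(-1, 2), a) (Function('f')(a) = Mul(Rational(1, 2), Mul(-1, a)) = Mul(Rational(-1, 2), a))
H = Rational(-117, 2) (H = Add(-56, Mul(Rational(-1, 2), 5)) = Add(-56, Rational(-5, 2)) = Rational(-117, 2) ≈ -58.500)
Add(H, Mul(56, 90)) = Add(Rational(-117, 2), Mul(56, 90)) = Add(Rational(-117, 2), 5040) = Rational(9963, 2)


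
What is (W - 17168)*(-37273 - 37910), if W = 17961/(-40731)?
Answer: 17524850778909/13577 ≈ 1.2908e+9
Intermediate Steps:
W = -5987/13577 (W = 17961*(-1/40731) = -5987/13577 ≈ -0.44097)
(W - 17168)*(-37273 - 37910) = (-5987/13577 - 17168)*(-37273 - 37910) = -233095923/13577*(-75183) = 17524850778909/13577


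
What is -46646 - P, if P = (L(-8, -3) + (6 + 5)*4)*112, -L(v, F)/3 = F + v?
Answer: -55270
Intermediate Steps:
L(v, F) = -3*F - 3*v (L(v, F) = -3*(F + v) = -3*F - 3*v)
P = 8624 (P = ((-3*(-3) - 3*(-8)) + (6 + 5)*4)*112 = ((9 + 24) + 11*4)*112 = (33 + 44)*112 = 77*112 = 8624)
-46646 - P = -46646 - 1*8624 = -46646 - 8624 = -55270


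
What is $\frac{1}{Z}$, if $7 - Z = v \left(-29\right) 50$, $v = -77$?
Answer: $- \frac{1}{111643} \approx -8.9571 \cdot 10^{-6}$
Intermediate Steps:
$Z = -111643$ ($Z = 7 - \left(-77\right) \left(-29\right) 50 = 7 - 2233 \cdot 50 = 7 - 111650 = -111643$)
$\frac{1}{Z} = \frac{1}{-111643} = - \frac{1}{111643}$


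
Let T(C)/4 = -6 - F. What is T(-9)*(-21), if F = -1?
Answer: 420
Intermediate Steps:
T(C) = -20 (T(C) = 4*(-6 - 1*(-1)) = 4*(-6 + 1) = 4*(-5) = -20)
T(-9)*(-21) = -20*(-21) = 420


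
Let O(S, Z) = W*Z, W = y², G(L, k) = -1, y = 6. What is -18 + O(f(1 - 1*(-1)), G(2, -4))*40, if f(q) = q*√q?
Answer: -1458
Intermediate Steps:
f(q) = q^(3/2)
W = 36 (W = 6² = 36)
O(S, Z) = 36*Z
-18 + O(f(1 - 1*(-1)), G(2, -4))*40 = -18 + (36*(-1))*40 = -18 - 36*40 = -18 - 1440 = -1458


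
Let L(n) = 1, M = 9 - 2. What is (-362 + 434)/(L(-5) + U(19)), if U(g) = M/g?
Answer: 684/13 ≈ 52.615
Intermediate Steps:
M = 7
U(g) = 7/g
(-362 + 434)/(L(-5) + U(19)) = (-362 + 434)/(1 + 7/19) = 72/(1 + 7*(1/19)) = 72/(1 + 7/19) = 72/(26/19) = 72*(19/26) = 684/13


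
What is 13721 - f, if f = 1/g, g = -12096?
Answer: 165969217/12096 ≈ 13721.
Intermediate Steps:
f = -1/12096 (f = 1/(-12096) = -1/12096 ≈ -8.2672e-5)
13721 - f = 13721 - 1*(-1/12096) = 13721 + 1/12096 = 165969217/12096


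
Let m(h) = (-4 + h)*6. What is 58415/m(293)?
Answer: 58415/1734 ≈ 33.688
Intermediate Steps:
m(h) = -24 + 6*h
58415/m(293) = 58415/(-24 + 6*293) = 58415/(-24 + 1758) = 58415/1734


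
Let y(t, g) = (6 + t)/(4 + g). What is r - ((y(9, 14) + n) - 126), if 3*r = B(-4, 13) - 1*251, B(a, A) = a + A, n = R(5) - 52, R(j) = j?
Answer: 183/2 ≈ 91.500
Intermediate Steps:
y(t, g) = (6 + t)/(4 + g)
n = -47 (n = 5 - 52 = -47)
B(a, A) = A + a
r = -242/3 (r = ((13 - 4) - 1*251)/3 = (9 - 251)/3 = (⅓)*(-242) = -242/3 ≈ -80.667)
r - ((y(9, 14) + n) - 126) = -242/3 - (((6 + 9)/(4 + 14) - 47) - 126) = -242/3 - ((15/18 - 47) - 126) = -242/3 - (((1/18)*15 - 47) - 126) = -242/3 - ((⅚ - 47) - 126) = -242/3 - (-277/6 - 126) = -242/3 - 1*(-1033/6) = -242/3 + 1033/6 = 183/2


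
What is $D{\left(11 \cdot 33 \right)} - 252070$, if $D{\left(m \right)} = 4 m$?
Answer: $-250618$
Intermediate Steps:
$D{\left(11 \cdot 33 \right)} - 252070 = 4 \cdot 11 \cdot 33 - 252070 = 4 \cdot 363 - 252070 = 1452 - 252070 = -250618$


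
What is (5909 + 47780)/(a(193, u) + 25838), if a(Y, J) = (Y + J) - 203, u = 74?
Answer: 53689/25902 ≈ 2.0728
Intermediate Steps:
a(Y, J) = -203 + J + Y (a(Y, J) = (J + Y) - 203 = -203 + J + Y)
(5909 + 47780)/(a(193, u) + 25838) = (5909 + 47780)/((-203 + 74 + 193) + 25838) = 53689/(64 + 25838) = 53689/25902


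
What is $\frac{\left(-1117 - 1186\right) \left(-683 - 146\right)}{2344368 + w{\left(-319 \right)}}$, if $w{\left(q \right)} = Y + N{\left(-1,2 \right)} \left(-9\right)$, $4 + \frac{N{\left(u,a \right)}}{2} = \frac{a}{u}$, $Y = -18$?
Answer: $\frac{1909187}{2344458} \approx 0.81434$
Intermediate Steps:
$N{\left(u,a \right)} = -8 + \frac{2 a}{u}$ ($N{\left(u,a \right)} = -8 + 2 \frac{a}{u} = -8 + \frac{2 a}{u}$)
$w{\left(q \right)} = 90$ ($w{\left(q \right)} = -18 + \left(-8 + 2 \cdot 2 \frac{1}{-1}\right) \left(-9\right) = -18 + \left(-8 + 2 \cdot 2 \left(-1\right)\right) \left(-9\right) = -18 + \left(-8 - 4\right) \left(-9\right) = -18 - -108 = -18 + 108 = 90$)
$\frac{\left(-1117 - 1186\right) \left(-683 - 146\right)}{2344368 + w{\left(-319 \right)}} = \frac{\left(-1117 - 1186\right) \left(-683 - 146\right)}{2344368 + 90} = \frac{\left(-2303\right) \left(-829\right)}{2344458} = 1909187 \cdot \frac{1}{2344458} = \frac{1909187}{2344458}$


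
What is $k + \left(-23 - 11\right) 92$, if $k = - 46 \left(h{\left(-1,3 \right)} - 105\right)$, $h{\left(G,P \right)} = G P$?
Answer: $1840$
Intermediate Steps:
$k = 4968$ ($k = - 46 \left(\left(-1\right) 3 - 105\right) = - 46 \left(-3 - 105\right) = \left(-46\right) \left(-108\right) = 4968$)
$k + \left(-23 - 11\right) 92 = 4968 + \left(-23 - 11\right) 92 = 4968 - 3128 = 1840$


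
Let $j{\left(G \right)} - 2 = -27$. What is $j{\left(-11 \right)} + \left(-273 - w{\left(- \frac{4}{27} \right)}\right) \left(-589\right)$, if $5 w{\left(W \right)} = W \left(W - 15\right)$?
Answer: $\frac{586977544}{3645} \approx 1.6104 \cdot 10^{5}$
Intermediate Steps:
$w{\left(W \right)} = \frac{W \left(-15 + W\right)}{5}$ ($w{\left(W \right)} = \frac{W \left(W - 15\right)}{5} = \frac{W \left(-15 + W\right)}{5}$)
$j{\left(G \right)} = -25$ ($j{\left(G \right)} = 2 - 27 = -25$)
$j{\left(-11 \right)} + \left(-273 - w{\left(- \frac{4}{27} \right)}\right) \left(-589\right) = -25 + \left(-273 - \frac{- \frac{4}{27} \left(-15 - \frac{4}{27}\right)}{5}\right) \left(-589\right) = -25 + \left(-273 - \frac{\left(-4\right) \frac{1}{27} \left(-15 - \frac{4}{27}\right)}{5}\right) \left(-589\right) = -25 + \left(-273 - \frac{1}{5} \left(- \frac{4}{27}\right) \left(-15 - \frac{4}{27}\right)\right) \left(-589\right) = -25 + \left(-273 - \frac{1}{5} \left(- \frac{4}{27}\right) \left(- \frac{409}{27}\right)\right) \left(-589\right) = -25 + \left(-273 - \frac{1636}{3645}\right) \left(-589\right) = -25 - - \frac{587068669}{3645} = -25 + \frac{587068669}{3645} = \frac{586977544}{3645}$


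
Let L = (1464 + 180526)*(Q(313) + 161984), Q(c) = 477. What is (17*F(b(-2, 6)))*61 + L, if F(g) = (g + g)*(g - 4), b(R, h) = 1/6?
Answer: 532192969169/18 ≈ 2.9566e+10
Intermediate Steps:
b(R, h) = ⅙
F(g) = 2*g*(-4 + g) (F(g) = (2*g)*(-4 + g) = 2*g*(-4 + g))
L = 29566277390 (L = (1464 + 180526)*(477 + 161984) = 181990*162461 = 29566277390)
(17*F(b(-2, 6)))*61 + L = (17*(2*(⅙)*(-4 + ⅙)))*61 + 29566277390 = (17*(2*(⅙)*(-23/6)))*61 + 29566277390 = (17*(-23/18))*61 + 29566277390 = -391/18*61 + 29566277390 = -23851/18 + 29566277390 = 532192969169/18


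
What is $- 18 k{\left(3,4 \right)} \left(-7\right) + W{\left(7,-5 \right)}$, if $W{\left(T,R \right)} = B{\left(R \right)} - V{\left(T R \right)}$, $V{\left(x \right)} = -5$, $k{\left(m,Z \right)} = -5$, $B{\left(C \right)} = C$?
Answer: $-630$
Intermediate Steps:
$W{\left(T,R \right)} = 5 + R$ ($W{\left(T,R \right)} = R - -5 = R + 5 = 5 + R$)
$- 18 k{\left(3,4 \right)} \left(-7\right) + W{\left(7,-5 \right)} = - 18 \left(\left(-5\right) \left(-7\right)\right) + \left(5 - 5\right) = \left(-18\right) 35 + 0 = -630 + 0 = -630$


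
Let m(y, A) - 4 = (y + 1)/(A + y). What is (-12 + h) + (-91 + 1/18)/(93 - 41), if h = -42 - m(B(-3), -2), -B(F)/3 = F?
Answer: -400835/6552 ≈ -61.177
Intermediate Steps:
B(F) = -3*F
m(y, A) = 4 + (1 + y)/(A + y) (m(y, A) = 4 + (y + 1)/(A + y) = 4 + (1 + y)/(A + y))
h = -332/7 (h = -42 - (1 + 4*(-2) + 5*(-3*(-3)))/(-2 - 3*(-3)) = -42 - (1 - 8 + 5*9)/(-2 + 9) = -42 - (1 - 8 + 45)/7 = -42 - 38/7 = -332/7 ≈ -47.429)
(-12 + h) + (-91 + 1/18)/(93 - 41) = (-12 - 332/7) + (-91 + 1/18)/(93 - 41) = -416/7 + (-91 + 1/18)/52 = -416/7 - 1637/18*1/52 = -416/7 - 1637/936 = -400835/6552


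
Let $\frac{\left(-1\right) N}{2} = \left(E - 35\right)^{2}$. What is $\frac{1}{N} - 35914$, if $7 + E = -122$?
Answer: $- \frac{1931885889}{53792} \approx -35914.0$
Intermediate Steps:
$E = -129$ ($E = -7 - 122 = -129$)
$N = -53792$ ($N = - 2 \left(-129 - 35\right)^{2} = - 2 \left(-164\right)^{2} = \left(-2\right) 26896 = -53792$)
$\frac{1}{N} - 35914 = \frac{1}{-53792} - 35914 = - \frac{1}{53792} - 35914 = - \frac{1931885889}{53792}$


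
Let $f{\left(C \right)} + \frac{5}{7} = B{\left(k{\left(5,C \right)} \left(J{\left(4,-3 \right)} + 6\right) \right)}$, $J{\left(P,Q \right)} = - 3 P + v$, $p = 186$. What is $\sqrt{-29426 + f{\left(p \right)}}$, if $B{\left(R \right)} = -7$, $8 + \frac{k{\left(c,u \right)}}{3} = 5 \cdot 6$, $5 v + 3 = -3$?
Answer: $\frac{2 i \sqrt{360563}}{7} \approx 171.56 i$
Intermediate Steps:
$v = - \frac{6}{5}$ ($v = - \frac{3}{5} + \frac{1}{5} \left(-3\right) = - \frac{3}{5} - \frac{3}{5} = - \frac{6}{5} \approx -1.2$)
$k{\left(c,u \right)} = 66$ ($k{\left(c,u \right)} = -24 + 3 \cdot 5 \cdot 6 = -24 + 3 \cdot 30 = -24 + 90 = 66$)
$J{\left(P,Q \right)} = - \frac{6}{5} - 3 P$ ($J{\left(P,Q \right)} = - 3 P - \frac{6}{5} = - \frac{6}{5} - 3 P$)
$f{\left(C \right)} = - \frac{54}{7}$ ($f{\left(C \right)} = - \frac{5}{7} - 7 = - \frac{54}{7}$)
$\sqrt{-29426 + f{\left(p \right)}} = \sqrt{-29426 - \frac{54}{7}} = \sqrt{- \frac{206036}{7}} = \frac{2 i \sqrt{360563}}{7}$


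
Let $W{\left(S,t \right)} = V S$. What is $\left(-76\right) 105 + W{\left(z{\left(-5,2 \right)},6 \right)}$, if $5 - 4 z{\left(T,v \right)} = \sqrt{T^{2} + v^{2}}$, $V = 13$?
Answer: $- \frac{31855}{4} - \frac{13 \sqrt{29}}{4} \approx -7981.3$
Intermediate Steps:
$z{\left(T,v \right)} = \frac{5}{4} - \frac{\sqrt{T^{2} + v^{2}}}{4}$
$W{\left(S,t \right)} = 13 S$
$\left(-76\right) 105 + W{\left(z{\left(-5,2 \right)},6 \right)} = \left(-76\right) 105 + 13 \left(\frac{5}{4} - \frac{\sqrt{\left(-5\right)^{2} + 2^{2}}}{4}\right) = -7980 + 13 \left(\frac{5}{4} - \frac{\sqrt{25 + 4}}{4}\right) = -7980 + 13 \left(\frac{5}{4} - \frac{\sqrt{29}}{4}\right) = -7980 + \left(\frac{65}{4} - \frac{13 \sqrt{29}}{4}\right) = - \frac{31855}{4} - \frac{13 \sqrt{29}}{4}$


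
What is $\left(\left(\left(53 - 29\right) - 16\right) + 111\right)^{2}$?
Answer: $14161$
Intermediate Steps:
$\left(\left(\left(53 - 29\right) - 16\right) + 111\right)^{2} = \left(\left(24 - 16\right) + 111\right)^{2} = \left(8 + 111\right)^{2} = 119^{2} = 14161$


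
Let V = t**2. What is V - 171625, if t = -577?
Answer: 161304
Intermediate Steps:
V = 332929 (V = (-577)**2 = 332929)
V - 171625 = 332929 - 171625 = 161304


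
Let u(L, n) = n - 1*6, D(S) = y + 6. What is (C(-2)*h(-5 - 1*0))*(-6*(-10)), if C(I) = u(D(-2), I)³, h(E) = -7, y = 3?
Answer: 215040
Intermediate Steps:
D(S) = 9 (D(S) = 3 + 6 = 9)
u(L, n) = -6 + n (u(L, n) = n - 6 = -6 + n)
C(I) = (-6 + I)³
(C(-2)*h(-5 - 1*0))*(-6*(-10)) = ((-6 - 2)³*(-7))*(-6*(-10)) = ((-8)³*(-7))*60 = -512*(-7)*60 = 3584*60 = 215040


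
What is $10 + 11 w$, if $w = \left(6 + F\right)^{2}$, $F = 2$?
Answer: $714$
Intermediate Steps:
$w = 64$ ($w = \left(6 + 2\right)^{2} = 8^{2} = 64$)
$10 + 11 w = 10 + 11 \cdot 64 = 10 + 704 = 714$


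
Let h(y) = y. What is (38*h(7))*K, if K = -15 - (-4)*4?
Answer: 266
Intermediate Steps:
K = 1 (K = -15 - 1*(-16) = -15 + 16 = 1)
(38*h(7))*K = (38*7)*1 = 266*1 = 266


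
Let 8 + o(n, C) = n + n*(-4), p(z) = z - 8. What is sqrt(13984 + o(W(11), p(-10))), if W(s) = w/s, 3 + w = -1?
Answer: 34*sqrt(1463)/11 ≈ 118.22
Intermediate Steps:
w = -4 (w = -3 - 1 = -4)
W(s) = -4/s
p(z) = -8 + z
o(n, C) = -8 - 3*n (o(n, C) = -8 + (n + n*(-4)) = -8 + (n - 4*n) = -8 - 3*n)
sqrt(13984 + o(W(11), p(-10))) = sqrt(13984 + (-8 - (-12)/11)) = sqrt(13984 + (-8 - 3*(-4/11))) = sqrt(13984 + (-8 + 12/11)) = sqrt(13984 - 76/11) = sqrt(153748/11) = 34*sqrt(1463)/11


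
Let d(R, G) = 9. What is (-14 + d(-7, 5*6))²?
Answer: 25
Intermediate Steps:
(-14 + d(-7, 5*6))² = (-14 + 9)² = (-5)² = 25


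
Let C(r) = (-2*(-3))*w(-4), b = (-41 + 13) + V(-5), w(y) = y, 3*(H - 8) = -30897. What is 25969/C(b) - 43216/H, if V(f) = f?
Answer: -266209795/246984 ≈ -1077.8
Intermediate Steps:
H = -10291 (H = 8 + (1/3)*(-30897) = 8 - 10299 = -10291)
b = -33 (b = (-41 + 13) - 5 = -28 - 5 = -33)
C(r) = -24 (C(r) = -2*(-3)*(-4) = 6*(-4) = -24)
25969/C(b) - 43216/H = 25969/(-24) - 43216/(-10291) = 25969*(-1/24) - 43216*(-1/10291) = -25969/24 + 43216/10291 = -266209795/246984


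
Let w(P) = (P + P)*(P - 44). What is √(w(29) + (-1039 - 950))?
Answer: I*√2859 ≈ 53.47*I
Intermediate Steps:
w(P) = 2*P*(-44 + P) (w(P) = (2*P)*(-44 + P) = 2*P*(-44 + P))
√(w(29) + (-1039 - 950)) = √(2*29*(-44 + 29) + (-1039 - 950)) = √(2*29*(-15) - 1989) = √(-870 - 1989) = √(-2859) = I*√2859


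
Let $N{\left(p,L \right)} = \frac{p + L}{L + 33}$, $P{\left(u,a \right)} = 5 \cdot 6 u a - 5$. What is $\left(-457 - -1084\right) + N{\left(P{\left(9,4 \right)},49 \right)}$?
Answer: $\frac{26269}{41} \approx 640.71$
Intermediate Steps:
$P{\left(u,a \right)} = -5 + 30 a u$ ($P{\left(u,a \right)} = 30 u a - 5 = 30 a u - 5 = -5 + 30 a u$)
$N{\left(p,L \right)} = \frac{L + p}{33 + L}$
$\left(-457 - -1084\right) + N{\left(P{\left(9,4 \right)},49 \right)} = \left(-457 - -1084\right) + \frac{49 - \left(5 - 1080\right)}{33 + 49} = \left(-457 + 1084\right) + \frac{49 + \left(-5 + 1080\right)}{82} = 627 + \frac{49 + 1075}{82} = 627 + \frac{1}{82} \cdot 1124 = 627 + \frac{562}{41} = \frac{26269}{41}$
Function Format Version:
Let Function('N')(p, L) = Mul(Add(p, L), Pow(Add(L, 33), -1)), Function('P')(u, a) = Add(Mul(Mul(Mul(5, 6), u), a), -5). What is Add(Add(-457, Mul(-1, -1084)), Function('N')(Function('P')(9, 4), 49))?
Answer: Rational(26269, 41) ≈ 640.71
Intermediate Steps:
Function('P')(u, a) = Add(-5, Mul(30, a, u)) (Function('P')(u, a) = Add(Mul(Mul(30, u), a), -5) = Add(Mul(30, a, u), -5) = Add(-5, Mul(30, a, u)))
Function('N')(p, L) = Mul(Pow(Add(33, L), -1), Add(L, p)) (Function('N')(p, L) = Mul(Add(L, p), Pow(Add(33, L), -1)) = Mul(Pow(Add(33, L), -1), Add(L, p)))
Add(Add(-457, Mul(-1, -1084)), Function('N')(Function('P')(9, 4), 49)) = Add(Add(-457, Mul(-1, -1084)), Mul(Pow(Add(33, 49), -1), Add(49, Add(-5, Mul(30, 4, 9))))) = Add(Add(-457, 1084), Mul(Pow(82, -1), Add(49, Add(-5, 1080)))) = Add(627, Mul(Rational(1, 82), Add(49, 1075))) = Add(627, Mul(Rational(1, 82), 1124)) = Add(627, Rational(562, 41)) = Rational(26269, 41)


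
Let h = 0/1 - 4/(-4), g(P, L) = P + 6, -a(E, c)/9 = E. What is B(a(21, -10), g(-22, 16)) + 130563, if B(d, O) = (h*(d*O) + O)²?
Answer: 9178627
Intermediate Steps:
a(E, c) = -9*E
g(P, L) = 6 + P
h = 1 (h = 0*1 - 4*(-¼) = 0 + 1 = 1)
B(d, O) = (O + O*d)² (B(d, O) = (1*(d*O) + O)² = (1*(O*d) + O)² = (O*d + O)² = (O + O*d)²)
B(a(21, -10), g(-22, 16)) + 130563 = (6 - 22)²*(1 - 9*21)² + 130563 = (-16)²*(1 - 189)² + 130563 = 256*(-188)² + 130563 = 256*35344 + 130563 = 9048064 + 130563 = 9178627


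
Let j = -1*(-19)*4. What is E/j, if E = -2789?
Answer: -2789/76 ≈ -36.697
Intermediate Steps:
j = 76 (j = 19*4 = 76)
E/j = -2789/76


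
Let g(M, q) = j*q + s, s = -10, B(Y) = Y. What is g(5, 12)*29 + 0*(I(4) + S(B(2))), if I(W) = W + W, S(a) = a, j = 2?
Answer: 406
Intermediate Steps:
I(W) = 2*W
g(M, q) = -10 + 2*q (g(M, q) = 2*q - 10 = -10 + 2*q)
g(5, 12)*29 + 0*(I(4) + S(B(2))) = (-10 + 2*12)*29 + 0*(2*4 + 2) = (-10 + 24)*29 + 0*(8 + 2) = 14*29 + 0*10 = 406 + 0 = 406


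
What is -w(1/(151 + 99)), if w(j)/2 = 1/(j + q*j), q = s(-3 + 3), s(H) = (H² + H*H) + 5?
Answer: -250/3 ≈ -83.333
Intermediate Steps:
s(H) = 5 + 2*H² (s(H) = (H² + H²) + 5 = 2*H² + 5 = 5 + 2*H²)
q = 5 (q = 5 + 2*(-3 + 3)² = 5 + 2*0² = 5 + 2*0 = 5 + 0 = 5)
w(j) = 1/(3*j) (w(j) = 2/(j + 5*j) = 2/((6*j)) = 2*(1/(6*j)) = 1/(3*j))
-w(1/(151 + 99)) = -1/(3*(1/(151 + 99))) = -1/(3*(1/250)) = -1/(3*1/250) = -250/3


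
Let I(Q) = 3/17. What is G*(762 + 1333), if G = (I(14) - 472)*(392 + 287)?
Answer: -11409912605/17 ≈ -6.7117e+8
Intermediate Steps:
I(Q) = 3/17 (I(Q) = 3*(1/17) = 3/17)
G = -5446259/17 (G = (3/17 - 472)*(392 + 287) = -8021/17*679 = -5446259/17 ≈ -3.2037e+5)
G*(762 + 1333) = -5446259*(762 + 1333)/17 = -5446259/17*2095 = -11409912605/17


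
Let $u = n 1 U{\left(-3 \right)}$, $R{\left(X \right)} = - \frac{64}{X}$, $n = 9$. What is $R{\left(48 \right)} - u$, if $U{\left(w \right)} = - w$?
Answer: $- \frac{85}{3} \approx -28.333$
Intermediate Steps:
$u = 27$ ($u = 9 \cdot 1 \left(\left(-1\right) \left(-3\right)\right) = 9 \cdot 3 = 27$)
$R{\left(48 \right)} - u = - \frac{64}{48} - 27 = \left(-64\right) \frac{1}{48} - 27 = - \frac{4}{3} - 27 = - \frac{85}{3}$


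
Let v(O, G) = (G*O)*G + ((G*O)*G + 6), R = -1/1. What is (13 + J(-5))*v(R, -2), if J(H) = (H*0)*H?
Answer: -26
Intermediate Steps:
J(H) = 0 (J(H) = 0*H = 0)
R = -1 (R = -1*1 = -1)
v(O, G) = 6 + 2*O*G² (v(O, G) = O*G² + (O*G² + 6) = O*G² + (6 + O*G²) = 6 + 2*O*G²)
(13 + J(-5))*v(R, -2) = (13 + 0)*(6 + 2*(-1)*(-2)²) = 13*(6 + 2*(-1)*4) = 13*(6 - 8) = 13*(-2) = -26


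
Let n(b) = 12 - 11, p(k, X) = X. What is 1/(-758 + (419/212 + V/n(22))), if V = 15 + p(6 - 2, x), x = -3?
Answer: -212/157733 ≈ -0.0013440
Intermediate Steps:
n(b) = 1
V = 12 (V = 15 - 3 = 12)
1/(-758 + (419/212 + V/n(22))) = 1/(-758 + (419/212 + 12/1)) = 1/(-758 + (419*(1/212) + 12*1)) = 1/(-758 + (419/212 + 12)) = 1/(-758 + 2963/212) = 1/(-157733/212) = -212/157733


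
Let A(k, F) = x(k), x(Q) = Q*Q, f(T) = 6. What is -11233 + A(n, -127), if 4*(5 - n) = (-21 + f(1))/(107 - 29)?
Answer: -121220503/10816 ≈ -11208.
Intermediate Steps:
n = 525/104 (n = 5 - (-21 + 6)/(4*(107 - 29)) = 5 - (-15)/(4*78) = 5 - 1/4*(-5/26) = 5 + 5/104 = 525/104 ≈ 5.0481)
x(Q) = Q**2
A(k, F) = k**2
-11233 + A(n, -127) = -11233 + (525/104)**2 = -11233 + 275625/10816 = -121220503/10816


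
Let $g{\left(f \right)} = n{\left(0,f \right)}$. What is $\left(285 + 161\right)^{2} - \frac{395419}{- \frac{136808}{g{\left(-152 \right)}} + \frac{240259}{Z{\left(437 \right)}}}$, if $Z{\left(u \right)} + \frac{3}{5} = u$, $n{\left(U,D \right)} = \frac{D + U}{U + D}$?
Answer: $\frac{59141326887334}{297313761} \approx 1.9892 \cdot 10^{5}$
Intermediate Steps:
$n{\left(U,D \right)} = 1$ ($n{\left(U,D \right)} = \frac{D + U}{D + U} = 1$)
$Z{\left(u \right)} = - \frac{3}{5} + u$
$g{\left(f \right)} = 1$
$\left(285 + 161\right)^{2} - \frac{395419}{- \frac{136808}{g{\left(-152 \right)}} + \frac{240259}{Z{\left(437 \right)}}} = \left(285 + 161\right)^{2} - \frac{395419}{- \frac{136808}{1} + \frac{240259}{- \frac{3}{5} + 437}} = 446^{2} - \frac{395419}{\left(-136808\right) 1 + \frac{240259}{\frac{2182}{5}}} = 198916 - \frac{395419}{-136808 + 240259 \cdot \frac{5}{2182}} = 198916 - \frac{395419}{-136808 + \frac{1201295}{2182}} = 198916 - \frac{395419}{- \frac{297313761}{2182}} = 198916 - - \frac{862804258}{297313761} = 198916 + \frac{862804258}{297313761} = \frac{59141326887334}{297313761}$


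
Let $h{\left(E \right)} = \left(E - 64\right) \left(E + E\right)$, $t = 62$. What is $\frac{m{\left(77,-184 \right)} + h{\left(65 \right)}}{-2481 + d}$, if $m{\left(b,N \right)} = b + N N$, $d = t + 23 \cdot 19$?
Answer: $- \frac{34063}{1982} \approx -17.186$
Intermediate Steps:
$d = 499$ ($d = 62 + 23 \cdot 19 = 62 + 437 = 499$)
$h{\left(E \right)} = 2 E \left(-64 + E\right)$ ($h{\left(E \right)} = \left(-64 + E\right) 2 E = 2 E \left(-64 + E\right)$)
$m{\left(b,N \right)} = b + N^{2}$
$\frac{m{\left(77,-184 \right)} + h{\left(65 \right)}}{-2481 + d} = \frac{\left(77 + \left(-184\right)^{2}\right) + 2 \cdot 65 \left(-64 + 65\right)}{-2481 + 499} = \frac{\left(77 + 33856\right) + 2 \cdot 65 \cdot 1}{-1982} = \left(33933 + 130\right) \left(- \frac{1}{1982}\right) = 34063 \left(- \frac{1}{1982}\right) = - \frac{34063}{1982}$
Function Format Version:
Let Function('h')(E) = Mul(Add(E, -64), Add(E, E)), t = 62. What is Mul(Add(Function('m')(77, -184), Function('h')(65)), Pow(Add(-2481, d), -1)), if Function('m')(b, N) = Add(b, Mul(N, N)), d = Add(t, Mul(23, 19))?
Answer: Rational(-34063, 1982) ≈ -17.186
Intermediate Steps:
d = 499 (d = Add(62, Mul(23, 19)) = Add(62, 437) = 499)
Function('h')(E) = Mul(2, E, Add(-64, E)) (Function('h')(E) = Mul(Add(-64, E), Mul(2, E)) = Mul(2, E, Add(-64, E)))
Function('m')(b, N) = Add(b, Pow(N, 2))
Mul(Add(Function('m')(77, -184), Function('h')(65)), Pow(Add(-2481, d), -1)) = Mul(Add(Add(77, Pow(-184, 2)), Mul(2, 65, Add(-64, 65))), Pow(Add(-2481, 499), -1)) = Mul(Add(Add(77, 33856), Mul(2, 65, 1)), Pow(-1982, -1)) = Mul(Add(33933, 130), Rational(-1, 1982)) = Mul(34063, Rational(-1, 1982)) = Rational(-34063, 1982)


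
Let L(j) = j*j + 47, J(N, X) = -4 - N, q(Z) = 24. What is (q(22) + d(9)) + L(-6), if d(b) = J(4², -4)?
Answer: 87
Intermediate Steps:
L(j) = 47 + j² (L(j) = j² + 47 = 47 + j²)
d(b) = -20 (d(b) = -4 - 1*4² = -4 - 1*16 = -4 - 16 = -20)
(q(22) + d(9)) + L(-6) = (24 - 20) + (47 + (-6)²) = 4 + (47 + 36) = 4 + 83 = 87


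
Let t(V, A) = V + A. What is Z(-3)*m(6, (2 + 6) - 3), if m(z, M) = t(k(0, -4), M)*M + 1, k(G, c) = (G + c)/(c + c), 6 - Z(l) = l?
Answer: 513/2 ≈ 256.50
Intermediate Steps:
Z(l) = 6 - l
k(G, c) = (G + c)/(2*c) (k(G, c) = (G + c)/((2*c)) = (G + c)*(1/(2*c)) = (G + c)/(2*c))
t(V, A) = A + V
m(z, M) = 1 + M*(½ + M) (m(z, M) = (M + (½)*(0 - 4)/(-4))*M + 1 = (M + (½)*(-¼)*(-4))*M + 1 = (M + ½)*M + 1 = (½ + M)*M + 1 = M*(½ + M) + 1 = 1 + M*(½ + M))
Z(-3)*m(6, (2 + 6) - 3) = (6 - 1*(-3))*(1 + ((2 + 6) - 3)² + ((2 + 6) - 3)/2) = (6 + 3)*(1 + (8 - 3)² + (8 - 3)/2) = 9*(1 + 5² + (½)*5) = 9*(1 + 25 + 5/2) = 9*(57/2) = 513/2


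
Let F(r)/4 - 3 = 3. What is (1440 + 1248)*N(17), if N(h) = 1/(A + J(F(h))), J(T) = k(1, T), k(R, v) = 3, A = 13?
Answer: 168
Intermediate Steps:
F(r) = 24 (F(r) = 12 + 4*3 = 12 + 12 = 24)
J(T) = 3
N(h) = 1/16 (N(h) = 1/(13 + 3) = 1/16)
(1440 + 1248)*N(17) = (1440 + 1248)*(1/16) = 2688*(1/16) = 168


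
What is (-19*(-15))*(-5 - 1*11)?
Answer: -4560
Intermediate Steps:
(-19*(-15))*(-5 - 1*11) = 285*(-5 - 11) = 285*(-16) = -4560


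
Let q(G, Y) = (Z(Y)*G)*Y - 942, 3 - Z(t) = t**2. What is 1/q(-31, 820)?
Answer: 1/17092330798 ≈ 5.8506e-11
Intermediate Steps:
Z(t) = 3 - t**2
q(G, Y) = -942 + G*Y*(3 - Y**2) (q(G, Y) = ((3 - Y**2)*G)*Y - 942 = (G*(3 - Y**2))*Y - 942 = G*Y*(3 - Y**2) - 942 = -942 + G*Y*(3 - Y**2))
1/q(-31, 820) = 1/(-942 - 1*(-31)*820*(-3 + 820**2)) = 1/(-942 - 1*(-31)*820*(-3 + 672400)) = 1/(-942 - 1*(-31)*820*672397) = 1/(-942 + 17092331740) = 1/17092330798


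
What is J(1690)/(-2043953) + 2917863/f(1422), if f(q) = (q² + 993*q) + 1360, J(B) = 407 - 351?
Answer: 5963782444999/7021980091970 ≈ 0.84930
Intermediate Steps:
J(B) = 56
f(q) = 1360 + q² + 993*q
J(1690)/(-2043953) + 2917863/f(1422) = 56/(-2043953) + 2917863/(1360 + 1422² + 993*1422) = 56*(-1/2043953) + 2917863/(1360 + 2022084 + 1412046) = -56/2043953 + 2917863/3435490 = 5963782444999/7021980091970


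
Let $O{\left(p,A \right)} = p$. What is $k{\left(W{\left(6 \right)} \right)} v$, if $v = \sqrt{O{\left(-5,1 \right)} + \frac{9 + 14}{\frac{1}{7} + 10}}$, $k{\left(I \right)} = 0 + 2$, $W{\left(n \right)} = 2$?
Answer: $\frac{2 i \sqrt{13774}}{71} \approx 3.306 i$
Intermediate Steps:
$k{\left(I \right)} = 2$
$v = \frac{i \sqrt{13774}}{71}$ ($v = \sqrt{-5 + \frac{9 + 14}{\frac{1}{7} + 10}} = \sqrt{-5 + \frac{23}{\frac{1}{7} + 10}} = \sqrt{-5 + \frac{23}{\frac{71}{7}}} = \sqrt{-5 + 23 \cdot \frac{7}{71}} = \sqrt{-5 + \frac{161}{71}} = \sqrt{- \frac{194}{71}} = \frac{i \sqrt{13774}}{71} \approx 1.653 i$)
$k{\left(W{\left(6 \right)} \right)} v = 2 \frac{i \sqrt{13774}}{71} = \frac{2 i \sqrt{13774}}{71}$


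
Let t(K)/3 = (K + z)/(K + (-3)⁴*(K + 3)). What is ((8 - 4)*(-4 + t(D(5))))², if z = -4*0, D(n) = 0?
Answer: 256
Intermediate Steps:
z = 0
t(K) = 3*K/(243 + 82*K) (t(K) = 3*((K + 0)/(K + (-3)⁴*(K + 3))) = 3*(K/(K + 81*(3 + K))) = 3*(K/(K + (243 + 81*K))) = 3*(K/(243 + 82*K)) = 3*K/(243 + 82*K))
((8 - 4)*(-4 + t(D(5))))² = ((8 - 4)*(-4 + 3*0/(243 + 82*0)))² = (4*(-4 + 3*0/(243 + 0)))² = (4*(-4 + 3*0/243))² = (4*(-4 + 3*0*(1/243)))² = (4*(-4 + 0))² = (4*(-4))² = (-16)² = 256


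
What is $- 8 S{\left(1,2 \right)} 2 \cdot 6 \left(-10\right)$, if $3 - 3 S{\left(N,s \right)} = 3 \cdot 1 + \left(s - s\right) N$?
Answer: $0$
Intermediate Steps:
$S{\left(N,s \right)} = 0$ ($S{\left(N,s \right)} = 1 - \frac{3 \cdot 1 + \left(s - s\right) N}{3} = 1 - \frac{3 + 0 N}{3} = 1 - \frac{3 + 0}{3} = 1 - 1 = 0$)
$- 8 S{\left(1,2 \right)} 2 \cdot 6 \left(-10\right) = - 8 \cdot 0 \cdot 2 \cdot 6 \left(-10\right) = - 8 \cdot 0 \cdot 6 \left(-10\right) = \left(-8\right) 0 \left(-10\right) = 0 \left(-10\right) = 0$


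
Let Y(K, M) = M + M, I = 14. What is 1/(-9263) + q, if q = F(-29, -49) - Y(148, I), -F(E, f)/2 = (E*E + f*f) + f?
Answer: -59412883/9263 ≈ -6414.0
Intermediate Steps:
F(E, f) = -2*f - 2*E² - 2*f² (F(E, f) = -2*((E*E + f*f) + f) = -2*((E² + f²) + f) = -2*(f + E² + f²) = -2*f - 2*E² - 2*f²)
Y(K, M) = 2*M
q = -6414 (q = (-2*(-49) - 2*(-29)² - 2*(-49)²) - 2*14 = (98 - 2*841 - 2*2401) - 1*28 = (98 - 1682 - 4802) - 28 = -6386 - 28 = -6414)
1/(-9263) + q = 1/(-9263) - 6414 = -1/9263 - 6414 = -59412883/9263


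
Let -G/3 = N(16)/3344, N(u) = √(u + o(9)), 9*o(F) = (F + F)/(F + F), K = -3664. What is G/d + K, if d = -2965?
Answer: -3664 + √145/9914960 ≈ -3664.0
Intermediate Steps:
o(F) = ⅑ (o(F) = ((F + F)/(F + F))/9 = ((2*F)/((2*F)))/9 = ((2*F)*(1/(2*F)))/9 = (⅑)*1 = ⅑)
N(u) = √(⅑ + u) (N(u) = √(u + ⅑) = √(⅑ + u))
G = -√145/3344 (G = -3*√(1 + 9*16)/3/3344 = -3*√(1 + 144)/3/3344 = -3*√145/3/3344 = -√145/3344 ≈ -0.0036010)
G/d + K = -√145/3344/(-2965) - 3664 = -√145/3344*(-1/2965) - 3664 = √145/9914960 - 3664 = -3664 + √145/9914960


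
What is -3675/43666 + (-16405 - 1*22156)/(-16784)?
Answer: 115865959/52349296 ≈ 2.2133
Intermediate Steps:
-3675/43666 + (-16405 - 1*22156)/(-16784) = -3675*1/43666 + (-16405 - 22156)*(-1/16784) = -525/6238 - 38561*(-1/16784) = -525/6238 + 38561/16784 = 115865959/52349296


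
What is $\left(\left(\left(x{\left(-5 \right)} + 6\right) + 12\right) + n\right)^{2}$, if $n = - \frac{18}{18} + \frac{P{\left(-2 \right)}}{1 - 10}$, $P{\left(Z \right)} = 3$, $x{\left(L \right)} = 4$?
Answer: $\frac{3844}{9} \approx 427.11$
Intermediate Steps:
$n = - \frac{4}{3}$ ($n = - \frac{18}{18} + \frac{3}{1 - 10} = \left(-18\right) \frac{1}{18} + \frac{3}{-9} = -1 + 3 \left(- \frac{1}{9}\right) = -1 - \frac{1}{3} = - \frac{4}{3} \approx -1.3333$)
$\left(\left(\left(x{\left(-5 \right)} + 6\right) + 12\right) + n\right)^{2} = \left(\left(\left(4 + 6\right) + 12\right) - \frac{4}{3}\right)^{2} = \left(\left(10 + 12\right) - \frac{4}{3}\right)^{2} = \left(22 - \frac{4}{3}\right)^{2} = \left(\frac{62}{3}\right)^{2} = \frac{3844}{9}$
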